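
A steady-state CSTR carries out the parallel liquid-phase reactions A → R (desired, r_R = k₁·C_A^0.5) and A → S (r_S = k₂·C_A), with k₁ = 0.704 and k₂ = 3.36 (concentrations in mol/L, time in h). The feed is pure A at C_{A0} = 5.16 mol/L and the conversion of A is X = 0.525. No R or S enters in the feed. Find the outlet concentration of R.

0.320 mol/L

Exit C_A = C_{A0}(1−X) = 5.16×0.475 = 2.451 mol/L.
A CSTR operates uniformly at the exit composition, giving r_R = 1.102 and r_S = 8.235 (each k·C_A^n at C_A = 2.451).
Fraction of consumed A going to R: r_R/(r_R+r_S) = 0.1180.
C_R = 0.1180·C_{A0}·X = 0.1180×5.16×0.525 = 0.320 mol/L.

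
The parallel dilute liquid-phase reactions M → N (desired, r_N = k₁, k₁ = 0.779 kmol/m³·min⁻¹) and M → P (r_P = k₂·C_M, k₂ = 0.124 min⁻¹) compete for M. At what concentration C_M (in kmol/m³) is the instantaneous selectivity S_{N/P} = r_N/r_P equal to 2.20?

S_{N/P} = (k₁/k₂)·C_M⁻¹ ⇒ C_M = (S·k₂/k₁)^(-1).
= (2.20×0.124/0.779)^(-1) = (0.3502)^(-1) = 2.86 kmol/m³.

2.86 kmol/m³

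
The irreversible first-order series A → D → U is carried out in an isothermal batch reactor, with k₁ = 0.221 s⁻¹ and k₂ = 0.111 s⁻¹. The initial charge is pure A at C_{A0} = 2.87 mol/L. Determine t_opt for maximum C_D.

The intermediate peaks when r₁ = r₂, i.e. k₁e^(−k₁t) = k₂e^(−k₂t), giving t_opt = ln(k₂/k₁)/(k₂−k₁).
= ln(0.111/0.221)/(0.111−0.221) = ln(0.5023)/-0.1100 = -0.6886/-0.1100 = 6.26 s.

6.26 s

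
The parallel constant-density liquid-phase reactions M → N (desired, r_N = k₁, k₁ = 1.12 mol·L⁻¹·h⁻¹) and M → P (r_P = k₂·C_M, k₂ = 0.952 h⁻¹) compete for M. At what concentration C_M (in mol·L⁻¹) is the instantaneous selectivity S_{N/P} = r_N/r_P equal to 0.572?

2.06 mol·L⁻¹

S_{N/P} = (k₁/k₂)·C_M⁻¹ ⇒ C_M = (S·k₂/k₁)^(-1).
= (0.572×0.952/1.12)^(-1) = (0.4862)^(-1) = 2.06 mol·L⁻¹.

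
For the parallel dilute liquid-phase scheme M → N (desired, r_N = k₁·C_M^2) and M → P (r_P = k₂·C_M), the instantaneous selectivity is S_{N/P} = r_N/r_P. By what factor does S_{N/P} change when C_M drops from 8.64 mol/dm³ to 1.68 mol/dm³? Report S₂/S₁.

0.194

S_{N/P} = (k₁/k₂)·C_M, so S₂/S₁ = (C_{M,2}/C_{M,1}).
= 1.68/8.64 = 0.194.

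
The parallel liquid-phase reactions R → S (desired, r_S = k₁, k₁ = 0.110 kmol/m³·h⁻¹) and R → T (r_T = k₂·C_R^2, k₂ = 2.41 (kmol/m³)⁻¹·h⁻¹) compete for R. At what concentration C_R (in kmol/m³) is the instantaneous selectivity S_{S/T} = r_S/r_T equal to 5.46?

S_{S/T} = (k₁/k₂)·C_R^-2 ⇒ C_R = (S·k₂/k₁)^(-0.5).
= (5.46×2.41/0.110)^(-0.5) = (119.6)^(-0.5) = 0.0914 kmol/m³.

0.0914 kmol/m³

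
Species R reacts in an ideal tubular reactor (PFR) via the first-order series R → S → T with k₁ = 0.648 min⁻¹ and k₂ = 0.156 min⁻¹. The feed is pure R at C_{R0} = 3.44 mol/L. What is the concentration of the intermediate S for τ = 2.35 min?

Solving the coupled first-order balances gives C_S(τ) = [k₁/(k₂−k₁)]·C_{R0}·(e^(−k₁τ) − e^(−k₂τ)).
e^(−k₁τ) = e^(−0.648×2.35) = e^(−1.523) = 0.2181; e^(−k₂τ) = e^(−0.3666) = 0.6931.
C_S = 0.648×3.44/(0.156−0.648) × (0.2181−0.6931) = (-4.531)×(-0.4750) = 2.152 mol/L.

2.15 mol/L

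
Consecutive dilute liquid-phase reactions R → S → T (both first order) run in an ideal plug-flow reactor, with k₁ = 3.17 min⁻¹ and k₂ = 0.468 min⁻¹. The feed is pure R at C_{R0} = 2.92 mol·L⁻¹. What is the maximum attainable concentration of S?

2.10 mol·L⁻¹

At the optimum, C_{S,max}/C_{R0} = (k₁/k₂)^[k₂/(k₂−k₁)].
= (3.17/0.468)^(0.468/(0.468−3.17)) = (6.774)^(-0.1732) = 0.7180.
C_{S,max} = 0.7180×2.92 = 2.10 mol·L⁻¹.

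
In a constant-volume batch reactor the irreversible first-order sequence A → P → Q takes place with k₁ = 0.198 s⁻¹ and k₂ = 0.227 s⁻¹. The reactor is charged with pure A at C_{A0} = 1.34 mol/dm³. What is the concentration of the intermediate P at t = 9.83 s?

Solving the coupled first-order balances gives C_P(t) = [k₁/(k₂−k₁)]·C_{A0}·(e^(−k₁t) − e^(−k₂t)).
e^(−k₁t) = e^(−0.198×9.83) = e^(−1.946) = 0.1428; e^(−k₂t) = e^(−2.231) = 0.1074.
C_P = 0.198×1.34/(0.227−0.198) × (0.1428−0.1074) = 9.149×0.03542 = 0.3240 mol/dm³.

0.324 mol/dm³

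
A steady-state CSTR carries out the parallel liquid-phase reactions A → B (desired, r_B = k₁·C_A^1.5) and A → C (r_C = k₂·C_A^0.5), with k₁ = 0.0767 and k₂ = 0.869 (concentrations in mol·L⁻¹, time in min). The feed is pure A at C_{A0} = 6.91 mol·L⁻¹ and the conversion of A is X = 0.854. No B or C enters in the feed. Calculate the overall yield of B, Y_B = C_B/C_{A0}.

Exit C_A = C_{A0}(1−X) = 6.91×0.146 = 1.009 mol·L⁻¹.
Rates in a CSTR are evaluated at the outlet concentration: r_B = 0.0767×1.009^1.5 = 0.07772, r_C = 0.869×1.009^0.5 = 0.8728.
Fraction of consumed A going to B: r_B/(r_B+r_C) = 0.08176.
C_B = 0.08176·C_{A0}·X = 0.08176×6.91×0.854 = 0.482 mol·L⁻¹; Y_B = C_B/C_{A0} = 0.0698.

0.0698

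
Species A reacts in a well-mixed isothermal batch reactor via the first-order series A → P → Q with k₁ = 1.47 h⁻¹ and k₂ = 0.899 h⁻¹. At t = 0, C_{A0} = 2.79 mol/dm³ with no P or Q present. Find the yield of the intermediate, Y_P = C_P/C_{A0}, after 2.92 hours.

For first-order series with pure A initially, C_P(t) = k₁C_{A0}/(k₂−k₁)·(e^(−k₁t) − e^(−k₂t)).
e^(−k₁t) = e^(−1.47×2.92) = e^(−4.292) = 0.01367; e^(−k₂t) = e^(−2.625) = 0.07243.
C_P = 1.47×2.79/(0.899−1.47) × (0.01367−0.07243) = (-7.183)×(-0.05876) = 0.4221 mol/dm³.
Y_P = C_P/C_{A0} = 0.4221/2.79 = 0.151.

0.151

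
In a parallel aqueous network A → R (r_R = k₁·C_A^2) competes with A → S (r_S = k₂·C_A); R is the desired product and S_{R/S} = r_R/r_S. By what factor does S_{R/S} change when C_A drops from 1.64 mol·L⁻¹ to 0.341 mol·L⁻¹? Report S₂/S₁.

0.208

S_{R/S} = (k₁/k₂)·C_A, so S₂/S₁ = (C_{A,2}/C_{A,1}).
= 0.341/1.64 = 0.208.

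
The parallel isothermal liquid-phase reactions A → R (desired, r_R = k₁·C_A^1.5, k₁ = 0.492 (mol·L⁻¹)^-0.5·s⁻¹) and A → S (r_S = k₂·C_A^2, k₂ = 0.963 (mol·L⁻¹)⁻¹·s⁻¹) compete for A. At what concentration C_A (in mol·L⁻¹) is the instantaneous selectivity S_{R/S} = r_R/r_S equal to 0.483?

S_{R/S} = (k₁/k₂)·C_A^-0.5 ⇒ C_A = (S·k₂/k₁)^(-2).
= (0.483×0.963/0.492)^(-2) = (0.9454)^(-2) = 1.12 mol·L⁻¹.

1.12 mol·L⁻¹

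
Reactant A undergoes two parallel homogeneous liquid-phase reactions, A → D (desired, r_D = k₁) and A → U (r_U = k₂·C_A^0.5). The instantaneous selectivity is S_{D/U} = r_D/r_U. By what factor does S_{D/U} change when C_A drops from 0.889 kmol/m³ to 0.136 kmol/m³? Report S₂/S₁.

S_{D/U} = (k₁/k₂)·C_A^-0.5, so S₂/S₁ = (C_{A,2}/C_{A,1})^-0.5.
= (0.136/0.889)^(-0.5) = (0.1530)^(-0.5) = 2.56.

2.56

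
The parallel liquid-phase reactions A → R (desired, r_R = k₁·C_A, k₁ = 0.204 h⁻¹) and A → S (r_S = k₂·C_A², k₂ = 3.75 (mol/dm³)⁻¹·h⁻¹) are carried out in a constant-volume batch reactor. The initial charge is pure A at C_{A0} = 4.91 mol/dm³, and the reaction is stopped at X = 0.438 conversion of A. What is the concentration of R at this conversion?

C_A = C_{A0}(1−X) = 2.759 mol/dm³.
Along a PFR/batch, dC_R/dC_A = −r_R/(r_R+r_S) = −k₁/(k₁+k₂·C_A).
Integrating from C_{A0} to C_A: C_R = (0.204/3.75)·ln[(0.204+3.75·4.91)/(0.204+3.75·2.76)] = 0.05440·ln(18.62/10.55) = 0.03089 mol/dm³.

0.0309 mol/dm³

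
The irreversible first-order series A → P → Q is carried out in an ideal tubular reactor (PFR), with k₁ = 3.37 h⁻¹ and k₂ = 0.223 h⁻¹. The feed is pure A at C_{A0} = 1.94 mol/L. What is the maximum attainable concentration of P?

1.60 mol/L

At the optimum, C_{P,max}/C_{A0} = (k₁/k₂)^[k₂/(k₂−k₁)].
= (3.37/0.223)^(0.223/(0.223−3.37)) = (15.11)^(-0.07086) = 0.8250.
C_{P,max} = 0.8250×1.94 = 1.60 mol/L.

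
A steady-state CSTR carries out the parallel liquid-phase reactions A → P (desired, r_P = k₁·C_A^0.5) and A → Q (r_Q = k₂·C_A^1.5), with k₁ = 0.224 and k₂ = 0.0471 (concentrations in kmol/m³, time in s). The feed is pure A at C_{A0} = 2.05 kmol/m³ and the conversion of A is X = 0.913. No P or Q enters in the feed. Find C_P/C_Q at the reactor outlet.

Exit C_A = C_{A0}(1−X) = 2.05×0.0870 = 0.1783 kmol/m³.
Rates in a CSTR are evaluated at the outlet concentration: r_P = 0.224×0.1783^0.5 = 0.09460, r_Q = 0.0471×0.1783^1.5 = 0.003548.
Overall selectivity = C_P/C_Q = r_Pτ/(r_Qτ) = r_P/r_Q = 26.7.

26.7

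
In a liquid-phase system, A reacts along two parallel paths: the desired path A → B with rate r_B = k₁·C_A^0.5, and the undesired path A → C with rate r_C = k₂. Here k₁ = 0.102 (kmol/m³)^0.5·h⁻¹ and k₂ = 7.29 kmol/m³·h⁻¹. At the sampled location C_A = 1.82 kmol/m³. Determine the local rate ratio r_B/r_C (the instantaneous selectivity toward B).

0.0189

S_{B/C} = r_B/r_C = (k₁·C_A^0.5)/(k₂) = (k₁/k₂)·C_A^0.5.
= (0.102×1.820^0.5) / (7.29) = 0.1376/7.290 = 0.0189.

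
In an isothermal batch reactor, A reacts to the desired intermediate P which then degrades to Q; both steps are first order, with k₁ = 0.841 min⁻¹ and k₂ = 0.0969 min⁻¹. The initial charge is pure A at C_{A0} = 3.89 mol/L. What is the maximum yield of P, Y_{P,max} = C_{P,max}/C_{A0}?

Evaluating C_P at t_opt = ln(k₂/k₁)/(k₂−k₁) gives C_{P,max}/C_{A0} = (k₁/k₂)^[k₂/(k₂−k₁)].
= (0.841/0.0969)^(0.0969/(0.0969−0.841)) = (8.679)^(-0.1302) = 0.7547.

0.755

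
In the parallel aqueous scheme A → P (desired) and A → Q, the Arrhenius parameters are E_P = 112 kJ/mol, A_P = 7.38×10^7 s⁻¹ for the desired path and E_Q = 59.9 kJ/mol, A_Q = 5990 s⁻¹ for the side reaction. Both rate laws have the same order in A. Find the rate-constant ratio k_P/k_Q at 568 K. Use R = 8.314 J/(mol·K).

0.199

k_P/k_Q = (A_P/A_Q)·exp[−(E_P−E_Q)/(RT)] = (A_P/A_Q)·exp[(E_Q−E_P)/(RT)].
(E_Q−E_P)/(RT) = (59.9−112)×10³/(8.314×568) = -52100/4722 = -11.03.
k_P/k_Q = (7.38×10^7/5990)·exp(-11.03) = 12321 × 1.617×10^-5 = 0.199.
Since E_P > E_Q, raising the temperature improves selectivity toward P.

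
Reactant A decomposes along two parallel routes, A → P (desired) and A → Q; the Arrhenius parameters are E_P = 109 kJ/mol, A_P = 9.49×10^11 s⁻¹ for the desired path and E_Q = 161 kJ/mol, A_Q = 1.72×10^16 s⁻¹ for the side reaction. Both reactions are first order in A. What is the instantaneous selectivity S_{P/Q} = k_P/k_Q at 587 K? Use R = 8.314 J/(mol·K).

2.34

k_P/k_Q = (A_P/A_Q)·exp[−(E_P−E_Q)/(RT)] = (A_P/A_Q)·exp[(E_Q−E_P)/(RT)].
(E_Q−E_P)/(RT) = (161−109)×10³/(8.314×587) = 52000/4880 = 10.66.
k_P/k_Q = (9.49×10^11/1.72×10^16)·exp(10.66) = 5.517×10^-5 × 42406 = 2.34.
Since E_P < E_Q, lowering the temperature improves selectivity toward P.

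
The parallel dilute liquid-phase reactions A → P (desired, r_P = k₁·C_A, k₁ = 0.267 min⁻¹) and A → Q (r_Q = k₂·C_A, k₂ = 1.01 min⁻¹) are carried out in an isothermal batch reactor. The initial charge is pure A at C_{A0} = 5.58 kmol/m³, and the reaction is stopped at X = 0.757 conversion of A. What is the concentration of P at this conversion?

0.883 kmol/m³

C_A = C_{A0}(1−X) = 1.356 kmol/m³.
Both paths are first order in A, so the instantaneous fraction to P is constant: dC_P/d(−C_A) = k₁/(k₁+k₂) = 0.2091.
C_P = 0.2091·(C_{A0}−C_A) = 0.2091×4.224 = 0.883 kmol/m³.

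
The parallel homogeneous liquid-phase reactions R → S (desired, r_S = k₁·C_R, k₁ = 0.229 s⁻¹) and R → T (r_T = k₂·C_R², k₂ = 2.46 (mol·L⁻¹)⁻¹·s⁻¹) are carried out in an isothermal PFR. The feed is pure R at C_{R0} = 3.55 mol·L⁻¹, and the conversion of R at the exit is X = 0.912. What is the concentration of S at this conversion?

C_R = C_{R0}(1−X) = 0.3124 mol·L⁻¹.
Along a PFR/batch, dC_S/dC_R = −r_S/(r_S+r_T) = −k₁/(k₁+k₂·C_R).
Integrating from C_{R0} to C_R: C_S = (0.229/2.46)·ln[(0.229+2.46·3.55)/(0.229+2.46·0.312)] = 0.09309·ln(8.962/0.9975) = 0.2044 mol·L⁻¹.

0.204 mol·L⁻¹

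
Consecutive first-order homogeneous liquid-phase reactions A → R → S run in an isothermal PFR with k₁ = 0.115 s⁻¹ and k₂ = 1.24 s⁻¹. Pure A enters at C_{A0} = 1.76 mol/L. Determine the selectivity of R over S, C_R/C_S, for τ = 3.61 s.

0.243

The intermediate concentration in a first-order A→B→C sequence is C_R = k₁C_{A0}(e^(−k₁τ) − e^(−k₂τ))/(k₂−k₁).
e^(−k₁τ) = e^(−0.115×3.61) = e^(−0.4152) = 0.6602; e^(−k₂τ) = e^(−4.476) = 0.01137.
C_R = 0.115×1.76/(1.24−0.115) × (0.6602−0.01137) = 0.1799×0.6489 = 0.1167 mol/L.
C_A = C_{A0}e^(−k₁τ) = 1.162 mol/L, so C_S = C_{A0}−C_A−C_R = 0.4812 mol/L; C_R/C_S = 0.243.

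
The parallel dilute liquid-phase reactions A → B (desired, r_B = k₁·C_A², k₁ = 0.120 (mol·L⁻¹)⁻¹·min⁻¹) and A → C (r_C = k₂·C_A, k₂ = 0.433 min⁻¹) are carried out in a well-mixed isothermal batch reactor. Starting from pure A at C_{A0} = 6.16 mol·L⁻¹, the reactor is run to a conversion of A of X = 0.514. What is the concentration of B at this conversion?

1.75 mol·L⁻¹

C_A = C_{A0}(1−X) = 2.994 mol·L⁻¹.
Along a PFR/batch, dC_C/dC_A = −r_C/(r_B+r_C) = −k₂/(k₂+k₁·C_A).
Integrating from C_{A0} to C_A: C_C = (0.433/0.120)·ln[(0.433+0.120·6.16)/(0.433+0.120·2.99)] = 3.608·ln(1.172/0.7923) = 1.414 mol·L⁻¹.
Then C_B = (C_{A0}−C_A) − C_C = 3.166 − 1.414 = 1.753 mol·L⁻¹.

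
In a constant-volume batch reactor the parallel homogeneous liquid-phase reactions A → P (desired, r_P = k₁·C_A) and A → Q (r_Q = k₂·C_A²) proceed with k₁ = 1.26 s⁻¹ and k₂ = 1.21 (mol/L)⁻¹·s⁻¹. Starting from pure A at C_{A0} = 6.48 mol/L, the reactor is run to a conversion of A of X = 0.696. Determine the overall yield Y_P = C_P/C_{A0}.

C_A = C_{A0}(1−X) = 1.970 mol/L.
Along a PFR/batch, dC_P/dC_A = −r_P/(r_P+r_Q) = −k₁/(k₁+k₂·C_A).
Integrating from C_{A0} to C_A: C_P = (1.26/1.21)·ln[(1.26+1.21·6.48)/(1.26+1.21·1.97)] = 1.041·ln(9.101/3.644) = 0.9532 mol/L.
Y_P = C_P/C_{A0} = 0.9532/6.48 = 0.147.

0.147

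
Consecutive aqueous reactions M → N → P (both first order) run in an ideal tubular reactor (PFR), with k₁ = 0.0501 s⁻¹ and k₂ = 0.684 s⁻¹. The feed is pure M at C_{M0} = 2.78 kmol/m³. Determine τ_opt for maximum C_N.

Setting dC_N/dτ = 0 gives τ_opt = ln(k₂/k₁)/(k₂−k₁).
= ln(0.684/0.0501)/(0.684−0.0501) = ln(13.65)/0.6339 = 2.614/0.6339 = 4.12 s.

4.12 s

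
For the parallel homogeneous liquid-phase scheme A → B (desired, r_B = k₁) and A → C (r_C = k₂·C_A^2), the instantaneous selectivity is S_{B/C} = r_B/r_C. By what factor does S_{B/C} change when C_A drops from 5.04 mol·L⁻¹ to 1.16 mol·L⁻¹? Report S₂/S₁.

18.9

S_{B/C} = (k₁/k₂)·C_A^-2, so S₂/S₁ = (C_{A,2}/C_{A,1})^-2.
= (1.16/5.04)^(-2) = (0.2302)^(-2) = 18.9.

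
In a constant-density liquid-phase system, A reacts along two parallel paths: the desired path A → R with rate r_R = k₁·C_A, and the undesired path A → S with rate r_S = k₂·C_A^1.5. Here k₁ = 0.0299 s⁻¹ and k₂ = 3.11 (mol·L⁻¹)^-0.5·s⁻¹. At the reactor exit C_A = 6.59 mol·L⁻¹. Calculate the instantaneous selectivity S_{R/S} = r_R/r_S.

0.00375

S_{R/S} = r_R/r_S = (k₁·C_A)/(k₂·C_A^1.5) = (k₁/k₂)·C_A^-0.5.
= (0.0299×6.590) / (3.11×6.590^1.5) = 0.1970/52.61 = 0.00375.
The undesired path is higher order in A, so low C_A (CSTR or dilute feed) favours R.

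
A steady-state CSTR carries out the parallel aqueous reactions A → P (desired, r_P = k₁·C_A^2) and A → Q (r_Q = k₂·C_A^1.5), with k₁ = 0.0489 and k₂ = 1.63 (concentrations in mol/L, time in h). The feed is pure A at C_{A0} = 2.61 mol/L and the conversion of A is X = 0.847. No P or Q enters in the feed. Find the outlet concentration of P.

Exit C_A = C_{A0}(1−X) = 2.61×0.153 = 0.3993 mol/L.
In a CSTR the entire volume is at exit conditions, so r_P = 0.0489×0.3993^2 = 0.007798 and r_Q = 1.63×0.3993^1.5 = 0.4113.
Fraction of consumed A going to P: r_P/(r_P+r_Q) = 0.01861.
C_P = 0.01861·C_{A0}·X = 0.01861×2.61×0.847 = 0.0411 mol/L.

0.0411 mol/L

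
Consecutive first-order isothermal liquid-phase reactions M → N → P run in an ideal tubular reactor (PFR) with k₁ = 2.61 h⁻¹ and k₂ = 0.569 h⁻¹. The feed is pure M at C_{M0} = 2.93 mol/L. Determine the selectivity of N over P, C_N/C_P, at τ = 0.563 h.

Solving the coupled first-order balances gives C_N(τ) = [k₁/(k₂−k₁)]·C_{M0}·(e^(−k₁τ) − e^(−k₂τ)).
e^(−k₁τ) = e^(−2.61×0.563) = e^(−1.469) = 0.2301; e^(−k₂τ) = e^(−0.3203) = 0.7259.
C_N = 2.61×2.93/(0.569−2.61) × (0.2301−0.7259) = (-3.747)×(-0.4958) = 1.858 mol/L.
C_M = C_{M0}e^(−k₁τ) = 0.6741 mol/L, so C_P = C_{M0}−C_M−C_N = 0.3981 mol/L; C_N/C_P = 4.67.

4.67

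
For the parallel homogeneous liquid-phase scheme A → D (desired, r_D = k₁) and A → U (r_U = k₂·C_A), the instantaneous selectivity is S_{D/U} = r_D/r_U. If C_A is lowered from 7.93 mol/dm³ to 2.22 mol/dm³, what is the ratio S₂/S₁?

3.57

S_{D/U} = (k₁/k₂)·C_A⁻¹, so S₂/S₁ = (C_{A,2}/C_{A,1})⁻¹.
= 7.93/2.22 = 3.57.
Selectivity toward D rises as C_A falls — low-concentration operation is favoured.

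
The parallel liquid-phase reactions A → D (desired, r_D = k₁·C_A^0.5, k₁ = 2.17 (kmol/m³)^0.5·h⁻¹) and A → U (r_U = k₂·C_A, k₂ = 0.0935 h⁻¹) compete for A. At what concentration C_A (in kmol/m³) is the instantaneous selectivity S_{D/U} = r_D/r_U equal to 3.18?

53.3 kmol/m³

S_{D/U} = (k₁/k₂)·C_A^-0.5 ⇒ C_A = (S·k₂/k₁)^(-2).
= (3.18×0.0935/2.17)^(-2) = (0.1370)^(-2) = 53.3 kmol/m³.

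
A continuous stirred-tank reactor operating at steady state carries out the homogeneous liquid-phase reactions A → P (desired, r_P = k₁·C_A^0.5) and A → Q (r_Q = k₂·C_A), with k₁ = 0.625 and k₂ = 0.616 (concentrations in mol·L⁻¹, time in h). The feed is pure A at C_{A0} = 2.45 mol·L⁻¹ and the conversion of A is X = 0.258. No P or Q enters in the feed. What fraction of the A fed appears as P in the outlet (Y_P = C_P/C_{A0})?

0.111

Exit C_A = C_{A0}(1−X) = 2.45×0.742 = 1.818 mol·L⁻¹.
A CSTR operates uniformly at the exit composition, giving r_P = 0.8427 and r_Q = 1.120 (each k·C_A^n at C_A = 1.818).
Fraction of consumed A going to P: r_P/(r_P+r_Q) = 0.4294.
C_P = 0.4294·C_{A0}·X = 0.4294×2.45×0.258 = 0.271 mol·L⁻¹; Y_P = C_P/C_{A0} = 0.111.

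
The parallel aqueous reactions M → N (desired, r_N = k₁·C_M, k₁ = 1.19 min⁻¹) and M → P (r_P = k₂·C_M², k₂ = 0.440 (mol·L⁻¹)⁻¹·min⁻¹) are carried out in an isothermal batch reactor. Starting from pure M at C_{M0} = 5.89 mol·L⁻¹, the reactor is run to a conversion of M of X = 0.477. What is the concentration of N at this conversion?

1.07 mol·L⁻¹

C_M = C_{M0}(1−X) = 3.080 mol·L⁻¹.
Along a PFR/batch, dC_N/dC_M = −r_N/(r_N+r_P) = −k₁/(k₁+k₂·C_M).
Integrating from C_{M0} to C_M: C_N = (1.19/0.440)·ln[(1.19+0.440·5.89)/(1.19+0.440·3.08)] = 2.705·ln(3.782/2.545) = 1.071 mol·L⁻¹.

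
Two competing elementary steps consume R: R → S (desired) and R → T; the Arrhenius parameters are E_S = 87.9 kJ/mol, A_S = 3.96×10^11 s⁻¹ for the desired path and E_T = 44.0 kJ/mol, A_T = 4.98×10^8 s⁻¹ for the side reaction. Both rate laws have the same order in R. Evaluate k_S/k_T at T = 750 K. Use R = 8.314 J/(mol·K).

Since both paths have the same order in R, the concentration cancels and S_{S/T} = k_S/k_T = (A_S/A_T)·exp[(E_T−E_S)/(RT)].
(E_T−E_S)/(RT) = (44.0−87.9)×10³/(8.314×750) = -43900/6236 = -7.040.
k_S/k_T = (3.96×10^11/4.98×10^8)·exp(-7.040) = 795.2 × 8.758×10^-4 = 0.696.
Since E_S > E_T, raising the temperature improves selectivity toward S.

0.696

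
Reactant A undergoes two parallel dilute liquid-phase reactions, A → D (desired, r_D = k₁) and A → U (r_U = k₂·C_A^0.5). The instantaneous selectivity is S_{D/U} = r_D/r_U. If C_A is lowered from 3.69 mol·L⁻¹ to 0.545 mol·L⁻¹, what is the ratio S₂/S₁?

S_{D/U} = (k₁/k₂)·C_A^-0.5, so S₂/S₁ = (C_{A,2}/C_{A,1})^-0.5.
= (0.545/3.69)^(-0.5) = (0.1477)^(-0.5) = 2.60.

2.60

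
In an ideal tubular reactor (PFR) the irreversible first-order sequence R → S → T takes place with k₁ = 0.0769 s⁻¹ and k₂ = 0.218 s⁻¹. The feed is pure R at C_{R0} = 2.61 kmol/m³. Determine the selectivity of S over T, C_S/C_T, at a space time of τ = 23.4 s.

The intermediate concentration in a first-order A→B→C sequence is C_S = k₁C_{R0}(e^(−k₁τ) − e^(−k₂τ))/(k₂−k₁).
e^(−k₁τ) = e^(−0.0769×23.4) = e^(−1.799) = 0.1654; e^(−k₂τ) = e^(−5.101) = 0.006089.
C_S = 0.0769×2.61/(0.218−0.0769) × (0.1654−0.006089) = 1.422×0.1593 = 0.2266 kmol/m³.
C_R = C_{R0}e^(−k₁τ) = 0.4317 kmol/m³, so C_T = C_{R0}−C_R−C_S = 1.952 kmol/m³; C_S/C_T = 0.116.

0.116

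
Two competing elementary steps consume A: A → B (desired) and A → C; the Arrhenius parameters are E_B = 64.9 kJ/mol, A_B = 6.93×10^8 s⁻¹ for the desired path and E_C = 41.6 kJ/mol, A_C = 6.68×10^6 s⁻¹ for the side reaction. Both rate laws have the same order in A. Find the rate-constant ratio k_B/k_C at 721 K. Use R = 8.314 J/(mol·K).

k_B/k_C = (A_B/A_C)·exp[−(E_B−E_C)/(RT)] = (A_B/A_C)·exp[(E_C−E_B)/(RT)].
(E_C−E_B)/(RT) = (41.6−64.9)×10³/(8.314×721) = -23300/5994 = -3.887.
k_B/k_C = (6.93×10^8/6.68×10^6)·exp(-3.887) = 103.7 × 0.02051 = 2.13.

2.13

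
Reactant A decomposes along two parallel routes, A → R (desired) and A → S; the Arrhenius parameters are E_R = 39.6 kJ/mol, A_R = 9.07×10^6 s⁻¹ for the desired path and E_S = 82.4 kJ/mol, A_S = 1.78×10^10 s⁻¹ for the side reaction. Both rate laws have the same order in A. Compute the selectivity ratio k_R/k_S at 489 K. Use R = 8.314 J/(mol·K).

k_R/k_S = (A_R/A_S)·exp[−(E_R−E_S)/(RT)] = (A_R/A_S)·exp[(E_S−E_R)/(RT)].
(E_S−E_R)/(RT) = (82.4−39.6)×10³/(8.314×489) = 42800/4066 = 10.53.
k_R/k_S = (9.07×10^6/1.78×10^10)·exp(10.53) = 5.096×10^-4 × 37328 = 19.0.

19.0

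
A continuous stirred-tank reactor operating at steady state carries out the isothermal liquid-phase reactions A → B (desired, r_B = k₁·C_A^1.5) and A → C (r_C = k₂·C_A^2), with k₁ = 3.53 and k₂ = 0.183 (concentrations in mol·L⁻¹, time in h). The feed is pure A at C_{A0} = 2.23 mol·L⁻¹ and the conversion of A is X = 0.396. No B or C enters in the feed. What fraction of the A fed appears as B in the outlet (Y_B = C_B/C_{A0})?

0.374

Exit C_A = C_{A0}(1−X) = 2.23×0.604 = 1.347 mol·L⁻¹.
A CSTR operates uniformly at the exit composition, giving r_B = 5.518 and r_C = 0.3320 (each k·C_A^n at C_A = 1.347).
Fraction of consumed A going to B: r_B/(r_B+r_C) = 0.9432.
C_B = 0.9432·C_{A0}·X = 0.9432×2.23×0.396 = 0.833 mol·L⁻¹; Y_B = C_B/C_{A0} = 0.374.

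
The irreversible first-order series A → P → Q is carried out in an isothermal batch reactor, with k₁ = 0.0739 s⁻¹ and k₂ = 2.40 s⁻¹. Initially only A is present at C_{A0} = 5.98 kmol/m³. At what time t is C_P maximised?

1.50 s

For first-order series the maximum of C_P occurs at t_opt = ln(k₂/k₁)/(k₂−k₁).
= ln(2.40/0.0739)/(2.40−0.0739) = ln(32.48)/2.326 = 3.481/2.326 = 1.50 s.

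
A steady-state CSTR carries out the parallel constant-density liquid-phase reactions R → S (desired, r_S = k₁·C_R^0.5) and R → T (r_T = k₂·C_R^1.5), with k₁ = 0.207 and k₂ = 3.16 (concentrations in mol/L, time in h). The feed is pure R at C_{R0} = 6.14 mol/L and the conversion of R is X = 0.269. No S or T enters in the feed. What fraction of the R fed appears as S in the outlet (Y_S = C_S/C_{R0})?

Exit C_R = C_{R0}(1−X) = 6.14×0.731 = 4.488 mol/L.
In a CSTR the entire volume is at exit conditions, so r_S = 0.207×4.488^0.5 = 0.4385 and r_T = 3.16×4.488^1.5 = 30.05.
Fraction of consumed R going to S: r_S/(r_S+r_T) = 0.01438.
C_S = 0.01438·C_{R0}·X = 0.01438×6.14×0.269 = 0.0238 mol/L; Y_S = C_S/C_{R0} = 0.00387.

0.00387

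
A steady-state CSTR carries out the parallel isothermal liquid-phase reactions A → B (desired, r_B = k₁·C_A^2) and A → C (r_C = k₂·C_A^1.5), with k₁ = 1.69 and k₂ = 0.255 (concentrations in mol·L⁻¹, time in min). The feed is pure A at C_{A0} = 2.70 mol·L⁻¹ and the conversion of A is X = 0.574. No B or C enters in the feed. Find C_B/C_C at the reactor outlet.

7.11

Exit C_A = C_{A0}(1−X) = 2.70×0.426 = 1.150 mol·L⁻¹.
In a CSTR the entire volume is at exit conditions, so r_B = 1.69×1.150^2 = 2.236 and r_C = 0.255×1.150^1.5 = 0.3146.
Overall selectivity = C_B/C_C = r_Bτ/(r_Cτ) = r_B/r_C = 7.11.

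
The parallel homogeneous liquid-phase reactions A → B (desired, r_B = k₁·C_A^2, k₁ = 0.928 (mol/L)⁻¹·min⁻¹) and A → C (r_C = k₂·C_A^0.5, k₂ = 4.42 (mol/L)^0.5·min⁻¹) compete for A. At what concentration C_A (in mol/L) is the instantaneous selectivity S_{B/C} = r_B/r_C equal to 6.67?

10.0 mol/L

S_{B/C} = (k₁/k₂)·C_A^1.5 ⇒ C_A = (S·k₂/k₁)^(1/1.5).
= (6.67×4.42/0.928)^(0.6667) = (31.77)^(0.6667) = 10.0 mol/L.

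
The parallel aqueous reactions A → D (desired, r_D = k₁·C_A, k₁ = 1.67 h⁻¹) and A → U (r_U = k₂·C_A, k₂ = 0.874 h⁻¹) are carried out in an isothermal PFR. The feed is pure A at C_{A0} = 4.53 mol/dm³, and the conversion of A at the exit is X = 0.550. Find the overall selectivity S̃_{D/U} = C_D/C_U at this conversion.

1.91

C_A = C_{A0}(1−X) = 2.038 mol/dm³.
Both paths are first order in A, so the instantaneous fraction to D is constant: dC_D/d(−C_A) = k₁/(k₁+k₂) = 0.6564.
C_D = 0.6564·(C_{A0}−C_A) = 0.6564×2.492 = 1.64 mol/dm³.
C_U = (C_{A0}−C_A)−C_D = 0.8560 mol/dm³; S̃_{D/U} = 1.636/0.8560 = 1.91.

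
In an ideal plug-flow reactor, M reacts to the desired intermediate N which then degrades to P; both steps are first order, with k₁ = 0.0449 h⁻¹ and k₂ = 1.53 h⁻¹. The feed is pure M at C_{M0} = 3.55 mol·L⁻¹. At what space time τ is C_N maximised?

2.38 h

Setting dC_N/dτ = 0 gives τ_opt = ln(k₂/k₁)/(k₂−k₁).
= ln(1.53/0.0449)/(1.53−0.0449) = ln(34.08)/1.485 = 3.529/1.485 = 2.38 h.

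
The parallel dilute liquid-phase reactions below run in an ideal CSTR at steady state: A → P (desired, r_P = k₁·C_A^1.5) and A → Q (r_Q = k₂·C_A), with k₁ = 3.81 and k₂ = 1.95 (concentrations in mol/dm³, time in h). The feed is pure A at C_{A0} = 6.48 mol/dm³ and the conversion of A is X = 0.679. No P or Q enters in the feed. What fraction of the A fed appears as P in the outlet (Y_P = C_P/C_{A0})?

Exit C_A = C_{A0}(1−X) = 6.48×0.321 = 2.080 mol/dm³.
A CSTR operates uniformly at the exit composition, giving r_P = 11.43 and r_Q = 4.056 (each k·C_A^n at C_A = 2.080).
Fraction of consumed A going to P: r_P/(r_P+r_Q) = 0.7381.
C_P = 0.7381·C_{A0}·X = 0.7381×6.48×0.679 = 3.25 mol/dm³; Y_P = C_P/C_{A0} = 0.501.

0.501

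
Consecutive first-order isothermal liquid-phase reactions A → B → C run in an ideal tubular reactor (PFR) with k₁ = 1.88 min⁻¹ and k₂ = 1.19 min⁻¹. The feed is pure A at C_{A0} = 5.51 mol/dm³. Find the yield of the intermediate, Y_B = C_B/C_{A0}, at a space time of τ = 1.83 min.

0.221

Solving the coupled first-order balances gives C_B(τ) = [k₁/(k₂−k₁)]·C_{A0}·(e^(−k₁τ) − e^(−k₂τ)).
e^(−k₁τ) = e^(−1.88×1.83) = e^(−3.440) = 0.03205; e^(−k₂τ) = e^(−2.178) = 0.1133.
C_B = 1.88×5.51/(1.19−1.88) × (0.03205−0.1133) = (-15.01)×(-0.08125) = 1.220 mol/dm³.
Y_B = C_B/C_{A0} = 1.220/5.51 = 0.221.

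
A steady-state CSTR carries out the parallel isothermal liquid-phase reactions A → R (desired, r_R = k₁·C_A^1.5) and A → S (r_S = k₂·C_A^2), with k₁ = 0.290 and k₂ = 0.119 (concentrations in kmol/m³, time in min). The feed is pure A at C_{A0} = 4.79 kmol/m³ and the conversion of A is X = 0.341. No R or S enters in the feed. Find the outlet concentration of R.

0.945 kmol/m³

Exit C_A = C_{A0}(1−X) = 4.79×0.659 = 3.157 kmol/m³.
Rates in a CSTR are evaluated at the outlet concentration: r_R = 0.290×3.157^1.5 = 1.626, r_S = 0.119×3.157^2 = 1.186.
Fraction of consumed A going to R: r_R/(r_R+r_S) = 0.5784.
C_R = 0.5784·C_{A0}·X = 0.5784×4.79×0.341 = 0.945 kmol/m³.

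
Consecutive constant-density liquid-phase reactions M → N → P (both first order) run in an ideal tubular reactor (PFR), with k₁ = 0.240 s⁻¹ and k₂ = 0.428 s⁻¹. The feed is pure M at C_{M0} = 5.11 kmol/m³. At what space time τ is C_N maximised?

For first-order series the maximum of C_N occurs at τ_opt = ln(k₂/k₁)/(k₂−k₁).
= ln(0.428/0.240)/(0.428−0.240) = ln(1.783)/0.1880 = 0.5785/0.1880 = 3.08 s.

3.08 s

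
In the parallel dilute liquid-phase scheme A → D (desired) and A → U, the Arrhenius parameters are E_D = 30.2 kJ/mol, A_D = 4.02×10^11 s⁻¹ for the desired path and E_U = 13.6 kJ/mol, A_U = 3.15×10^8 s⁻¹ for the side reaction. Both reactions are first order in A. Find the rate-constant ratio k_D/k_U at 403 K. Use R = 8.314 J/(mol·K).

9.00

With equal orders, S_{D/U} = k_D/k_U = (A_D/A_U)·exp[(E_U−E_D)/(RT)].
(E_U−E_D)/(RT) = (13.6−30.2)×10³/(8.314×403) = -16600/3351 = -4.954.
k_D/k_U = (4.02×10^11/3.15×10^8)·exp(-4.954) = 1276 × 0.007052 = 9.00.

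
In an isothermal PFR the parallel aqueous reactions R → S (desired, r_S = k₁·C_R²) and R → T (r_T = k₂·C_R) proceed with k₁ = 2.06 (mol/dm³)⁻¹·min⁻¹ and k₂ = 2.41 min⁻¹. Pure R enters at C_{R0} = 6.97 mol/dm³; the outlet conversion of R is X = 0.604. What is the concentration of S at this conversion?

3.36 mol/dm³

C_R = C_{R0}(1−X) = 2.760 mol/dm³.
Along a PFR/batch, dC_T/dC_R = −r_T/(r_S+r_T) = −k₂/(k₂+k₁·C_R).
Integrating from C_{R0} to C_R: C_T = (2.41/2.06)·ln[(2.41+2.06·6.97)/(2.41+2.06·2.76)] = 1.170·ln(16.77/8.096) = 0.8518 mol/dm³.
Then C_S = (C_{R0}−C_R) − C_T = 4.210 − 0.8518 = 3.358 mol/dm³.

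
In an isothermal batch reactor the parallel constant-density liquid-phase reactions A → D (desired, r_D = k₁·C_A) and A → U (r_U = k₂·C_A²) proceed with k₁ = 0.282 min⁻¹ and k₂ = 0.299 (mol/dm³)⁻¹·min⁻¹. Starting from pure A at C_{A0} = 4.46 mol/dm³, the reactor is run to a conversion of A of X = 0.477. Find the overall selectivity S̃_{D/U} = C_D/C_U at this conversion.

0.285

C_A = C_{A0}(1−X) = 2.333 mol/dm³.
Along a PFR/batch, dC_D/dC_A = −r_D/(r_D+r_U) = −k₁/(k₁+k₂·C_A).
Integrating from C_{A0} to C_A: C_D = (0.282/0.299)·ln[(0.282+0.299·4.46)/(0.282+0.299·2.33)] = 0.9431·ln(1.616/0.9794) = 0.4720 mol/dm³.
C_U = (C_{A0}−C_A)−C_D = 1.655 mol/dm³; S̃_{D/U} = 0.4720/1.655 = 0.285.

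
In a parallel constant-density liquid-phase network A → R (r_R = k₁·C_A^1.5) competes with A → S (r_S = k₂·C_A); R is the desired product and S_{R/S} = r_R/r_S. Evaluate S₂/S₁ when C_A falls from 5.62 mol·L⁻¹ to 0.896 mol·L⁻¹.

0.399

S_{R/S} = (k₁/k₂)·C_A^0.5, so S₂/S₁ = (C_{A,2}/C_{A,1})^0.5.
= (0.896/5.62)^0.5 = (0.1594)^0.5 = 0.399.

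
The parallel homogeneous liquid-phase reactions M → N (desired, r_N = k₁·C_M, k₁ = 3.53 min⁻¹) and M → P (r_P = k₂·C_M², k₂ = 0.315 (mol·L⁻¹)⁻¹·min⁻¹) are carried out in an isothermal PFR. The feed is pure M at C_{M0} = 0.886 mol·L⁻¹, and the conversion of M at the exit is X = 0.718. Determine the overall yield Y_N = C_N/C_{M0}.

0.684

C_M = C_{M0}(1−X) = 0.2499 mol·L⁻¹.
Along a PFR/batch, dC_N/dC_M = −r_N/(r_N+r_P) = −k₁/(k₁+k₂·C_M).
Integrating from C_{M0} to C_M: C_N = (3.53/0.315)·ln[(3.53+0.315·0.886)/(3.53+0.315·0.250)] = 11.21·ln(3.809/3.609) = 0.6056 mol·L⁻¹.
Y_N = C_N/C_{M0} = 0.6056/0.886 = 0.684.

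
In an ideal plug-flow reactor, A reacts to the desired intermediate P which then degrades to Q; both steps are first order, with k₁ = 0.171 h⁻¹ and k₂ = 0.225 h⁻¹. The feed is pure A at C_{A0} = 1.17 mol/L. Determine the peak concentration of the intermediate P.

For a first-order series the maximum intermediate yield is C_{P,max}/C_{A0} = (k₁/k₂)^[k₂/(k₂−k₁)].
= (0.171/0.225)^(0.225/(0.225−0.171)) = (0.7600)^(4.167) = 0.3187.
C_{P,max} = 0.3187×1.17 = 0.373 mol/L.

0.373 mol/L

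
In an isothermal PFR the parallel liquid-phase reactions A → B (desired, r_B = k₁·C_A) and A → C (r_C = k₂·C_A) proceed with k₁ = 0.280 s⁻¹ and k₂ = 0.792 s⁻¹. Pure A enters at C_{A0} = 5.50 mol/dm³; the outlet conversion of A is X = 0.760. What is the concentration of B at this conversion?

1.09 mol/dm³

C_A = C_{A0}(1−X) = 1.320 mol/dm³.
Both paths are first order in A, so the instantaneous fraction to B is constant: dC_B/d(−C_A) = k₁/(k₁+k₂) = 0.2612.
C_B = 0.2612·(C_{A0}−C_A) = 0.2612×4.180 = 1.09 mol/dm³.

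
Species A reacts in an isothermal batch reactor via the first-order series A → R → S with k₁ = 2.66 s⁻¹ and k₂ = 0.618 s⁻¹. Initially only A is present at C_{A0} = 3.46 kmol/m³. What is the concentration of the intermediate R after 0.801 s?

2.21 kmol/m³

The intermediate concentration in a first-order A→B→C sequence is C_R = k₁C_{A0}(e^(−k₁t) − e^(−k₂t))/(k₂−k₁).
e^(−k₁t) = e^(−2.66×0.801) = e^(−2.131) = 0.1188; e^(−k₂t) = e^(−0.4950) = 0.6096.
C_R = 2.66×3.46/(0.618−2.66) × (0.1188−0.6096) = (-4.507)×(-0.4908) = 2.212 kmol/m³.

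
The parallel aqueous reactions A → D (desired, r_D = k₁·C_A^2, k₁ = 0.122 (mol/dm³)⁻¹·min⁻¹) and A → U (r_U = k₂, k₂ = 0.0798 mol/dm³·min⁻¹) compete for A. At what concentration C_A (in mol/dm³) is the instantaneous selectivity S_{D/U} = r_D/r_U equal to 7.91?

S_{D/U} = (k₁/k₂)·C_A^2 ⇒ C_A = (S·k₂/k₁)^(0.5).
= (7.91×0.0798/0.122)^(0.5) = (5.174)^(0.5) = 2.27 mol/dm³.

2.27 mol/dm³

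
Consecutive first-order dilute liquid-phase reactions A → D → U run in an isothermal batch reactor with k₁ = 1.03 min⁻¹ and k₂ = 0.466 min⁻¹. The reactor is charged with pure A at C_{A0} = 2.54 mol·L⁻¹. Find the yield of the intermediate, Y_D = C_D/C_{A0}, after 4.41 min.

0.214

Solving the coupled first-order balances gives C_D(t) = [k₁/(k₂−k₁)]·C_{A0}·(e^(−k₁t) − e^(−k₂t)).
e^(−k₁t) = e^(−1.03×4.41) = e^(−4.542) = 0.01065; e^(−k₂t) = e^(−2.055) = 0.1281.
C_D = 1.03×2.54/(0.466−1.03) × (0.01065−0.1281) = (-4.639)×(-0.1174) = 0.5447 mol·L⁻¹.
Y_D = C_D/C_{A0} = 0.5447/2.54 = 0.214.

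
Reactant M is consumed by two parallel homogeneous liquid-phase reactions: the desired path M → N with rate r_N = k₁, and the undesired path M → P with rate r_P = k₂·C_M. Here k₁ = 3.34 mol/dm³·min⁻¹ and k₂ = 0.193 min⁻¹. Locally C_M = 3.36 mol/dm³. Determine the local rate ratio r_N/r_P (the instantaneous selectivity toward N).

5.15

S_{N/P} = r_N/r_P = (k₁)/(k₂·C_M) = (k₁/k₂)·C_M⁻¹.
= (3.34) / (0.193×3.360) = 3.340/0.6485 = 5.15.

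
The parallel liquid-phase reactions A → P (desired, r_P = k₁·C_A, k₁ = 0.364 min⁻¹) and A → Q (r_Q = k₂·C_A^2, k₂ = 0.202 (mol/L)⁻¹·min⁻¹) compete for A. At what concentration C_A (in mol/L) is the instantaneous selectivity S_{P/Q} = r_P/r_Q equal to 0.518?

3.48 mol/L

S_{P/Q} = (k₁/k₂)·C_A⁻¹ ⇒ C_A = (S·k₂/k₁)^(-1).
= (0.518×0.202/0.364)^(-1) = (0.2875)^(-1) = 3.48 mol/L.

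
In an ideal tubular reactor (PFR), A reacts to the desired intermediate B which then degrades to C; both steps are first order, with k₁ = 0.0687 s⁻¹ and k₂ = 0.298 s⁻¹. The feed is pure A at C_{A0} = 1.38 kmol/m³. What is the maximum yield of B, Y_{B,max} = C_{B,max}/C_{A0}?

At the optimum, C_{B,max}/C_{A0} = (k₁/k₂)^[k₂/(k₂−k₁)].
= (0.0687/0.298)^(0.298/(0.298−0.0687)) = (0.2305)^(1.300) = 0.1485.

0.149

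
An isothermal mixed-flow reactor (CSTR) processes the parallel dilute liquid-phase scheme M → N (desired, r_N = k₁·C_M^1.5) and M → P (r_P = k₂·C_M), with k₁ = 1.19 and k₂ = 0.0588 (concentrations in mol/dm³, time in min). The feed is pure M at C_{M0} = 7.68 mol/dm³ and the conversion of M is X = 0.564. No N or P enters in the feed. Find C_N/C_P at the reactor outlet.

Exit C_M = C_{M0}(1−X) = 7.68×0.436 = 3.348 mol/dm³.
In a CSTR the entire volume is at exit conditions, so r_N = 1.19×3.348^1.5 = 7.292 and r_P = 0.0588×3.348 = 0.1969.
Overall selectivity = C_N/C_P = r_Nτ/(r_Pτ) = r_N/r_P = 37.0.

37.0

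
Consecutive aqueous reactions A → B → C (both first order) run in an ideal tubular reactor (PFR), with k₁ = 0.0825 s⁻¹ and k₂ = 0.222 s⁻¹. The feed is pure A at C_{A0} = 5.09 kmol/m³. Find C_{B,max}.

For a first-order series the maximum intermediate yield is C_{B,max}/C_{A0} = (k₁/k₂)^[k₂/(k₂−k₁)].
= (0.0825/0.222)^(0.222/(0.222−0.0825)) = (0.3716)^(1.591) = 0.2069.
C_{B,max} = 0.2069×5.09 = 1.05 kmol/m³.

1.05 kmol/m³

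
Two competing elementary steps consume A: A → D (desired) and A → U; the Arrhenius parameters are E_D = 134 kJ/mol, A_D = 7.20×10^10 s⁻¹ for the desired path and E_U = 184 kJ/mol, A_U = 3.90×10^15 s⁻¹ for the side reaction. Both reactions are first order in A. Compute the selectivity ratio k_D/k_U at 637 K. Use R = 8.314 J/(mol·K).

k_D/k_U = (A_D/A_U)·exp[−(E_D−E_U)/(RT)] = (A_D/A_U)·exp[(E_U−E_D)/(RT)].
(E_U−E_D)/(RT) = (184−134)×10³/(8.314×637) = 50000/5296 = 9.441.
k_D/k_U = (7.20×10^10/3.90×10^15)·exp(9.441) = 1.846×10^-5 × 12595 = 0.233.
Since E_D < E_U, lowering the temperature improves selectivity toward D.

0.233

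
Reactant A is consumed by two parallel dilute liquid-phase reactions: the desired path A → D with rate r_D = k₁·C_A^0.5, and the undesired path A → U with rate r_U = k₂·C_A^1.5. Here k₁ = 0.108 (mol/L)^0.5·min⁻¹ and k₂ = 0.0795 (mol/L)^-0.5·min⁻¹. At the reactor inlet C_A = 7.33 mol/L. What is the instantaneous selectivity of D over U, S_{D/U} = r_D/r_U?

S_{D/U} = r_D/r_U = (k₁·C_A^0.5)/(k₂·C_A^1.5) = (k₁/k₂)·C_A⁻¹.
= (0.108×7.330^0.5) / (0.0795×7.330^1.5) = 0.2924/1.578 = 0.185.

0.185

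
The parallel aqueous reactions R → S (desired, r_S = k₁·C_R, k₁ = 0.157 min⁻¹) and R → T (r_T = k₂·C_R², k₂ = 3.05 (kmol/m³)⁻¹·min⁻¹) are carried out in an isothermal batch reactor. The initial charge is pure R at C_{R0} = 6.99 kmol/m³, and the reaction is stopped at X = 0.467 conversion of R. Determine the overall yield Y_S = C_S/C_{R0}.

C_R = C_{R0}(1−X) = 3.726 kmol/m³.
Along a PFR/batch, dC_S/dC_R = −r_S/(r_S+r_T) = −k₁/(k₁+k₂·C_R).
Integrating from C_{R0} to C_R: C_S = (0.157/3.05)·ln[(0.157+3.05·6.99)/(0.157+3.05·3.73)] = 0.05148·ln(21.48/11.52) = 0.03206 kmol/m³.
Y_S = C_S/C_{R0} = 0.03206/6.99 = 0.00459.

0.00459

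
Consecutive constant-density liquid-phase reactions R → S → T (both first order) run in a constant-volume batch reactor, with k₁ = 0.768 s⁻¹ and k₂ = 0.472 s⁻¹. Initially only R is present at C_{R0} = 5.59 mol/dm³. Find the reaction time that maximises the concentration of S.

For first-order series the maximum of C_S occurs at t_opt = ln(k₂/k₁)/(k₂−k₁).
= ln(0.472/0.768)/(0.472−0.768) = ln(0.6146)/-0.2960 = -0.4868/-0.2960 = 1.64 s.

1.64 s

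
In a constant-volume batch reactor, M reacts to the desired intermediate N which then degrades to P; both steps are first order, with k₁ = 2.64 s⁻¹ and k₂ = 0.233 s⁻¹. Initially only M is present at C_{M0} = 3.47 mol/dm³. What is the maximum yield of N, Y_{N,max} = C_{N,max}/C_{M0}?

Evaluating C_N at t_opt = ln(k₂/k₁)/(k₂−k₁) gives C_{N,max}/C_{M0} = (k₁/k₂)^[k₂/(k₂−k₁)].
= (2.64/0.233)^(0.233/(0.233−2.64)) = (11.33)^(-0.09680) = 0.7906.

0.791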